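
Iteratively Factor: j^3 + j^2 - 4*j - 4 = (j + 2)*(j^2 - j - 2) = (j + 1)*(j + 2)*(j - 2)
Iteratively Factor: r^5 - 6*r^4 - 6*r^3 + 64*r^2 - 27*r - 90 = (r + 3)*(r^4 - 9*r^3 + 21*r^2 + r - 30) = (r - 2)*(r + 3)*(r^3 - 7*r^2 + 7*r + 15) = (r - 3)*(r - 2)*(r + 3)*(r^2 - 4*r - 5) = (r - 3)*(r - 2)*(r + 1)*(r + 3)*(r - 5)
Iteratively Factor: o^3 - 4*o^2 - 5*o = (o + 1)*(o^2 - 5*o) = (o - 5)*(o + 1)*(o)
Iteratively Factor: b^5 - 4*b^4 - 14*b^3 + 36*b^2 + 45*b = (b + 1)*(b^4 - 5*b^3 - 9*b^2 + 45*b) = b*(b + 1)*(b^3 - 5*b^2 - 9*b + 45) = b*(b - 5)*(b + 1)*(b^2 - 9) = b*(b - 5)*(b - 3)*(b + 1)*(b + 3)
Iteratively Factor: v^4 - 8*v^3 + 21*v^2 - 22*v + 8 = (v - 4)*(v^3 - 4*v^2 + 5*v - 2) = (v - 4)*(v - 1)*(v^2 - 3*v + 2) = (v - 4)*(v - 2)*(v - 1)*(v - 1)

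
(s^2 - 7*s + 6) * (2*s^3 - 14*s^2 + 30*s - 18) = 2*s^5 - 28*s^4 + 140*s^3 - 312*s^2 + 306*s - 108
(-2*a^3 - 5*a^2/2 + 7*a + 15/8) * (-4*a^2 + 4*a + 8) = 8*a^5 + 2*a^4 - 54*a^3 + a^2/2 + 127*a/2 + 15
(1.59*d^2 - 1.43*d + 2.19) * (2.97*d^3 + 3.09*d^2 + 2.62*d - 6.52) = 4.7223*d^5 + 0.666*d^4 + 6.2514*d^3 - 7.3463*d^2 + 15.0614*d - 14.2788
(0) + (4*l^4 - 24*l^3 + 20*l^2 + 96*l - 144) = 4*l^4 - 24*l^3 + 20*l^2 + 96*l - 144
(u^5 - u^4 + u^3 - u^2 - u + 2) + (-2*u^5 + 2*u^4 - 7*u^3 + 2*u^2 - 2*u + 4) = -u^5 + u^4 - 6*u^3 + u^2 - 3*u + 6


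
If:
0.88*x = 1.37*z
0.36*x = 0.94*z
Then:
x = 0.00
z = 0.00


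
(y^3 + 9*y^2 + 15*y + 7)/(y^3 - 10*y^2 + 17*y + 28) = (y^2 + 8*y + 7)/(y^2 - 11*y + 28)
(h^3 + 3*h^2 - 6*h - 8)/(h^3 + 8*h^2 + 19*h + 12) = (h - 2)/(h + 3)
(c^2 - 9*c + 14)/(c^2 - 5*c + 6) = (c - 7)/(c - 3)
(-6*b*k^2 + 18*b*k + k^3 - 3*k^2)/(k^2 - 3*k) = -6*b + k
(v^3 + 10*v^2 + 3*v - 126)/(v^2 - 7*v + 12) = (v^2 + 13*v + 42)/(v - 4)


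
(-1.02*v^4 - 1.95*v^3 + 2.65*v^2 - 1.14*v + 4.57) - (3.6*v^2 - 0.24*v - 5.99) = -1.02*v^4 - 1.95*v^3 - 0.95*v^2 - 0.9*v + 10.56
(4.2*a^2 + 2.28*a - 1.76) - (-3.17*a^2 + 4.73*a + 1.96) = 7.37*a^2 - 2.45*a - 3.72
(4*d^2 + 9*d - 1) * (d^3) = 4*d^5 + 9*d^4 - d^3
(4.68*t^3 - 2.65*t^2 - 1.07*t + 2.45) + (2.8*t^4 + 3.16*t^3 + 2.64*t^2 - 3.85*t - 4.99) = 2.8*t^4 + 7.84*t^3 - 0.00999999999999979*t^2 - 4.92*t - 2.54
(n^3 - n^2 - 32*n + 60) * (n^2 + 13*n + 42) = n^5 + 12*n^4 - 3*n^3 - 398*n^2 - 564*n + 2520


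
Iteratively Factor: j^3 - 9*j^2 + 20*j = (j - 5)*(j^2 - 4*j) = j*(j - 5)*(j - 4)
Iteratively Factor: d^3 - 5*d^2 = (d)*(d^2 - 5*d) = d*(d - 5)*(d)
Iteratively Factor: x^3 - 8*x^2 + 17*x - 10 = (x - 5)*(x^2 - 3*x + 2) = (x - 5)*(x - 2)*(x - 1)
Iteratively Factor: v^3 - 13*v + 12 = (v + 4)*(v^2 - 4*v + 3) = (v - 3)*(v + 4)*(v - 1)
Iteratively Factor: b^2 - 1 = (b - 1)*(b + 1)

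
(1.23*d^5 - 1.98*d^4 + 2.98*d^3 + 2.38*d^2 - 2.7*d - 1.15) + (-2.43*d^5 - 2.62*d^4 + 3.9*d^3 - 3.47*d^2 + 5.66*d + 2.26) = -1.2*d^5 - 4.6*d^4 + 6.88*d^3 - 1.09*d^2 + 2.96*d + 1.11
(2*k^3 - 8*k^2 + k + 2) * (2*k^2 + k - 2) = 4*k^5 - 14*k^4 - 10*k^3 + 21*k^2 - 4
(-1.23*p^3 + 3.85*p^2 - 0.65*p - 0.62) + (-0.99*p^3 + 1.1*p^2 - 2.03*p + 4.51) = -2.22*p^3 + 4.95*p^2 - 2.68*p + 3.89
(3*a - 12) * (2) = 6*a - 24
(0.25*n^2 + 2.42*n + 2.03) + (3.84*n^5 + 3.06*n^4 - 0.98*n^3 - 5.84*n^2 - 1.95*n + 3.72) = 3.84*n^5 + 3.06*n^4 - 0.98*n^3 - 5.59*n^2 + 0.47*n + 5.75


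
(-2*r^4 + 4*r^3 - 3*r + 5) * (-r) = 2*r^5 - 4*r^4 + 3*r^2 - 5*r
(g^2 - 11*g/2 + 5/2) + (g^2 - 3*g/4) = 2*g^2 - 25*g/4 + 5/2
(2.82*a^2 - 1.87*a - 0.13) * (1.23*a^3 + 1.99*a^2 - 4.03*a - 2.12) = 3.4686*a^5 + 3.3117*a^4 - 15.2458*a^3 + 1.299*a^2 + 4.4883*a + 0.2756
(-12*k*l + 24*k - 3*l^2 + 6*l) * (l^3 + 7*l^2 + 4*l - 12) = -12*k*l^4 - 60*k*l^3 + 120*k*l^2 + 240*k*l - 288*k - 3*l^5 - 15*l^4 + 30*l^3 + 60*l^2 - 72*l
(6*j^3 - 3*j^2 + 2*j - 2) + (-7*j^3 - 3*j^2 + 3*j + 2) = -j^3 - 6*j^2 + 5*j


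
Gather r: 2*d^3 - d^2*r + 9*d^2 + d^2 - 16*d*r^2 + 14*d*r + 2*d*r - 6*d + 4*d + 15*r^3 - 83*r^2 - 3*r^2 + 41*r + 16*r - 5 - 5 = 2*d^3 + 10*d^2 - 2*d + 15*r^3 + r^2*(-16*d - 86) + r*(-d^2 + 16*d + 57) - 10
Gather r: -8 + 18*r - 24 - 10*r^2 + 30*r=-10*r^2 + 48*r - 32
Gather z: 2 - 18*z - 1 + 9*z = 1 - 9*z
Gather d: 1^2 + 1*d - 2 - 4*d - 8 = -3*d - 9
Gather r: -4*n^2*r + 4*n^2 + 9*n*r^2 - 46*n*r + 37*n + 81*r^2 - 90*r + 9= 4*n^2 + 37*n + r^2*(9*n + 81) + r*(-4*n^2 - 46*n - 90) + 9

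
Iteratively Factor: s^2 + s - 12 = (s - 3)*(s + 4)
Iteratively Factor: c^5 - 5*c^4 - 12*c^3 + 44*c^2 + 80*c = (c + 2)*(c^4 - 7*c^3 + 2*c^2 + 40*c) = (c - 5)*(c + 2)*(c^3 - 2*c^2 - 8*c) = c*(c - 5)*(c + 2)*(c^2 - 2*c - 8) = c*(c - 5)*(c - 4)*(c + 2)*(c + 2)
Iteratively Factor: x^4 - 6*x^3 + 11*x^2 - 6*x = (x - 1)*(x^3 - 5*x^2 + 6*x) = (x - 2)*(x - 1)*(x^2 - 3*x) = x*(x - 2)*(x - 1)*(x - 3)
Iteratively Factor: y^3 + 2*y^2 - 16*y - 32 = (y - 4)*(y^2 + 6*y + 8) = (y - 4)*(y + 2)*(y + 4)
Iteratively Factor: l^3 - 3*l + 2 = (l - 1)*(l^2 + l - 2) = (l - 1)*(l + 2)*(l - 1)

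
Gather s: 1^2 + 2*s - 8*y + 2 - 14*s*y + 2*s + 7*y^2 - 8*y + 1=s*(4 - 14*y) + 7*y^2 - 16*y + 4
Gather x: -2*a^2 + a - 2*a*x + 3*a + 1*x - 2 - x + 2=-2*a^2 - 2*a*x + 4*a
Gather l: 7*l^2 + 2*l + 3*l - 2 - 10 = 7*l^2 + 5*l - 12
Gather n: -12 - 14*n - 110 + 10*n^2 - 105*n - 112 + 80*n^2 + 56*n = 90*n^2 - 63*n - 234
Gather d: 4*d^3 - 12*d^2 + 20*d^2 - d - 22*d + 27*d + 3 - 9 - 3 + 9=4*d^3 + 8*d^2 + 4*d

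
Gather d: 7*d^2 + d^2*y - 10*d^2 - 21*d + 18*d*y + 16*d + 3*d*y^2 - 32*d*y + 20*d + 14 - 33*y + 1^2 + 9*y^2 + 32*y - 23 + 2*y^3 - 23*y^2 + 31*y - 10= d^2*(y - 3) + d*(3*y^2 - 14*y + 15) + 2*y^3 - 14*y^2 + 30*y - 18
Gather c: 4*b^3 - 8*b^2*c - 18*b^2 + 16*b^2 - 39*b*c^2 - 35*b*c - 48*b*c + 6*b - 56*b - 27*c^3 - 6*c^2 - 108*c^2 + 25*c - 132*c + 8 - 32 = 4*b^3 - 2*b^2 - 50*b - 27*c^3 + c^2*(-39*b - 114) + c*(-8*b^2 - 83*b - 107) - 24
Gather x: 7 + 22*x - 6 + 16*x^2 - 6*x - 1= 16*x^2 + 16*x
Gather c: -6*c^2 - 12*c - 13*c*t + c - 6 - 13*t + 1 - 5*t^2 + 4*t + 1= -6*c^2 + c*(-13*t - 11) - 5*t^2 - 9*t - 4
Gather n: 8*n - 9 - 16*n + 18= 9 - 8*n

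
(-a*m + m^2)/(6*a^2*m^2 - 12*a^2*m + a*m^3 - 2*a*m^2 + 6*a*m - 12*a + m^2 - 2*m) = m*(-a + m)/(6*a^2*m^2 - 12*a^2*m + a*m^3 - 2*a*m^2 + 6*a*m - 12*a + m^2 - 2*m)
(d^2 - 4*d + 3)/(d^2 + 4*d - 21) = (d - 1)/(d + 7)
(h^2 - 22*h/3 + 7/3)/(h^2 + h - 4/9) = 3*(h - 7)/(3*h + 4)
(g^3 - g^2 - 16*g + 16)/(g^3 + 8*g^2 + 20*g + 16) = (g^2 - 5*g + 4)/(g^2 + 4*g + 4)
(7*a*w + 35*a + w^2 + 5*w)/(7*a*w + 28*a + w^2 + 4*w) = (w + 5)/(w + 4)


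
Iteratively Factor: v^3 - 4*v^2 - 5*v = (v - 5)*(v^2 + v) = v*(v - 5)*(v + 1)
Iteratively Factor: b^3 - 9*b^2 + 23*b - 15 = (b - 3)*(b^2 - 6*b + 5) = (b - 3)*(b - 1)*(b - 5)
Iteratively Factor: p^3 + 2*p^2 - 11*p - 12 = (p + 1)*(p^2 + p - 12) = (p - 3)*(p + 1)*(p + 4)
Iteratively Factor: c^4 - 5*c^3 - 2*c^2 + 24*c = (c)*(c^3 - 5*c^2 - 2*c + 24) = c*(c - 4)*(c^2 - c - 6) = c*(c - 4)*(c + 2)*(c - 3)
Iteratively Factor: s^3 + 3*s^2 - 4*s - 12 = (s + 3)*(s^2 - 4) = (s - 2)*(s + 3)*(s + 2)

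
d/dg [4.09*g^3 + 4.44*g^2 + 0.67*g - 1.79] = 12.27*g^2 + 8.88*g + 0.67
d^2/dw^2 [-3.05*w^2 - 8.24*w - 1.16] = -6.10000000000000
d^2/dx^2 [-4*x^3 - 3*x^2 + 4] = -24*x - 6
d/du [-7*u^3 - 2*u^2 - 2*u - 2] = -21*u^2 - 4*u - 2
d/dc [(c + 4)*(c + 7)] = 2*c + 11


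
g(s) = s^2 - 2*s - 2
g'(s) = 2*s - 2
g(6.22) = 24.25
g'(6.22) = 10.44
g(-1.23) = 1.97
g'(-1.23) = -4.46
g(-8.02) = 78.36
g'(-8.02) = -18.04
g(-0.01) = -1.98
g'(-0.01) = -2.02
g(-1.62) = 3.86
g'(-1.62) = -5.24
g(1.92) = -2.15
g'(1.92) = 1.84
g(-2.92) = 12.37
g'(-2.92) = -7.84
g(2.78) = 0.17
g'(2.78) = 3.56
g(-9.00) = 97.00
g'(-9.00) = -20.00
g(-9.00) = 97.00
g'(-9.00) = -20.00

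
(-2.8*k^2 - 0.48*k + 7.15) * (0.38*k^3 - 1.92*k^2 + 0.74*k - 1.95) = -1.064*k^5 + 5.1936*k^4 + 1.5666*k^3 - 8.6232*k^2 + 6.227*k - 13.9425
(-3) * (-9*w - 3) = 27*w + 9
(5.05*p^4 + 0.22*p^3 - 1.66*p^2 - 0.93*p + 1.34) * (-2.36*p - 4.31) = -11.918*p^5 - 22.2847*p^4 + 2.9694*p^3 + 9.3494*p^2 + 0.8459*p - 5.7754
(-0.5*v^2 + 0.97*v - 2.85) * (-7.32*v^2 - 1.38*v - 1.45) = 3.66*v^4 - 6.4104*v^3 + 20.2484*v^2 + 2.5265*v + 4.1325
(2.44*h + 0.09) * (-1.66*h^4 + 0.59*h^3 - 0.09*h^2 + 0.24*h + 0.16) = -4.0504*h^5 + 1.2902*h^4 - 0.1665*h^3 + 0.5775*h^2 + 0.412*h + 0.0144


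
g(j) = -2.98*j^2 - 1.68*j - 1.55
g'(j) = -5.96*j - 1.68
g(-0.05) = -1.47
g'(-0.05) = -1.38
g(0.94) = -5.76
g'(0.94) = -7.28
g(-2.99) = -23.17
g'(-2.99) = 16.14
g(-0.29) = -1.31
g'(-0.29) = 0.05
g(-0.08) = -1.43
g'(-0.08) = -1.20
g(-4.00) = -42.51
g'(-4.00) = 22.16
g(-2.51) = -16.11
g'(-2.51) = 13.28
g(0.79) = -4.74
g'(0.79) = -6.39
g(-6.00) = -98.75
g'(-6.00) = 34.08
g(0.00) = -1.55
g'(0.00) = -1.68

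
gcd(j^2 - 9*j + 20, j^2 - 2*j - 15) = j - 5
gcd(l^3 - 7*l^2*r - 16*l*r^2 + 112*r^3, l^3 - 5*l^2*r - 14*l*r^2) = -l + 7*r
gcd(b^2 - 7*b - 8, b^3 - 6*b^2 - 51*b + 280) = b - 8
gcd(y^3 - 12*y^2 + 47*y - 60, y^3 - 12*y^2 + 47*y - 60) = y^3 - 12*y^2 + 47*y - 60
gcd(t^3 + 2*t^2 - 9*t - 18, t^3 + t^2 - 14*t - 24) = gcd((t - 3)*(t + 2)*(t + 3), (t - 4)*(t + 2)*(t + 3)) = t^2 + 5*t + 6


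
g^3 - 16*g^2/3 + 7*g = g*(g - 3)*(g - 7/3)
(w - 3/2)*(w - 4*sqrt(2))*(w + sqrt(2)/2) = w^3 - 7*sqrt(2)*w^2/2 - 3*w^2/2 - 4*w + 21*sqrt(2)*w/4 + 6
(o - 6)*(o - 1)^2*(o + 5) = o^4 - 3*o^3 - 27*o^2 + 59*o - 30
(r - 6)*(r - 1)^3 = r^4 - 9*r^3 + 21*r^2 - 19*r + 6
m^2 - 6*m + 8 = (m - 4)*(m - 2)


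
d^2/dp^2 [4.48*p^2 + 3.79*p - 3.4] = 8.96000000000000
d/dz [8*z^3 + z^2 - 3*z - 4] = 24*z^2 + 2*z - 3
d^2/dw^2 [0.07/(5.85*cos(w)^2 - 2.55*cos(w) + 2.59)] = (-9.5823*(1 - cos(w)^2)^2 + 3.132675*cos(w)^3 - 1.003905*cos(w)^2 - 6.727665*cos(w) + 8.37144)/(5.85*cos(w)^2 - 2.55*cos(w) + 2.59)^3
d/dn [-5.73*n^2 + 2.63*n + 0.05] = 2.63 - 11.46*n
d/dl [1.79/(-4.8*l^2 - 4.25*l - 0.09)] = (17.184*l + 7.6075)/(4.8*l^2 + 4.25*l + 0.09)^2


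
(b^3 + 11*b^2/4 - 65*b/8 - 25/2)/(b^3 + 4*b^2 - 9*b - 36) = (8*b^2 - 10*b - 25)/(8*(b^2 - 9))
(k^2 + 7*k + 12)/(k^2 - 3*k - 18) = (k + 4)/(k - 6)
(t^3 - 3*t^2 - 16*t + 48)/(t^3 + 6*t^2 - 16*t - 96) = (t - 3)/(t + 6)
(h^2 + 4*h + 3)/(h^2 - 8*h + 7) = (h^2 + 4*h + 3)/(h^2 - 8*h + 7)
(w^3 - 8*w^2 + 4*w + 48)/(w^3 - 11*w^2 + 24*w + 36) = (w^2 - 2*w - 8)/(w^2 - 5*w - 6)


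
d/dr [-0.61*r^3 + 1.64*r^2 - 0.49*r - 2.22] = -1.83*r^2 + 3.28*r - 0.49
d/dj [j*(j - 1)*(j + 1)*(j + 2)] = 4*j^3 + 6*j^2 - 2*j - 2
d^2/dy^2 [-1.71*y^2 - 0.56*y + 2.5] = -3.42000000000000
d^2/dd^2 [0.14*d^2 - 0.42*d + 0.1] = 0.280000000000000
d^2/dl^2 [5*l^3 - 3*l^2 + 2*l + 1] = 30*l - 6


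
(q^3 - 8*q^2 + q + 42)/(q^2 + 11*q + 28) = (q^3 - 8*q^2 + q + 42)/(q^2 + 11*q + 28)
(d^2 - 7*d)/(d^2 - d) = (d - 7)/(d - 1)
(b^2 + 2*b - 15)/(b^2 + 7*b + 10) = (b - 3)/(b + 2)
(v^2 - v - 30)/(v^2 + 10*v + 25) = (v - 6)/(v + 5)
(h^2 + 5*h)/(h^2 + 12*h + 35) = h/(h + 7)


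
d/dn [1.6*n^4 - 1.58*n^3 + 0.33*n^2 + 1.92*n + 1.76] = 6.4*n^3 - 4.74*n^2 + 0.66*n + 1.92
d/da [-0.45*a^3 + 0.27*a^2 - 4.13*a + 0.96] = -1.35*a^2 + 0.54*a - 4.13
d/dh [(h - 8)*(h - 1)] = 2*h - 9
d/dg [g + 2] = 1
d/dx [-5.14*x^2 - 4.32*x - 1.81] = -10.28*x - 4.32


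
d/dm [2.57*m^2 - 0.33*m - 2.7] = 5.14*m - 0.33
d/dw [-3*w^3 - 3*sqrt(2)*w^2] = 3*w*(-3*w - 2*sqrt(2))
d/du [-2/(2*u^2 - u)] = 2*(4*u - 1)/(u^2*(2*u - 1)^2)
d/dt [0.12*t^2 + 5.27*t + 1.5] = 0.24*t + 5.27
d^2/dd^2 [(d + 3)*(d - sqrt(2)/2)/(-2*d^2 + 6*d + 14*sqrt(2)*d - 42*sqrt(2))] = (-13*sqrt(2)*d^3 - 12*d^3 + 135*sqrt(2)*d^2 - 252*d + 351*sqrt(2)*d - 3276 + 237*sqrt(2))/(2*(d^6 - 21*sqrt(2)*d^5 - 9*d^5 + 189*sqrt(2)*d^4 + 321*d^4 - 2673*d^3 - 1253*sqrt(2)*d^3 + 7938*d^2 + 6741*sqrt(2)*d^2 - 18522*sqrt(2)*d - 7938*d + 18522*sqrt(2)))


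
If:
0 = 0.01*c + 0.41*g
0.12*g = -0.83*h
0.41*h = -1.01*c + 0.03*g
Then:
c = 0.00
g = 0.00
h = 0.00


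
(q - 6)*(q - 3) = q^2 - 9*q + 18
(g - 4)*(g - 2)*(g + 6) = g^3 - 28*g + 48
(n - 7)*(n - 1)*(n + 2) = n^3 - 6*n^2 - 9*n + 14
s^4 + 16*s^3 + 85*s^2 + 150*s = s*(s + 5)^2*(s + 6)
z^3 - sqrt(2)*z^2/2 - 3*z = z*(z - 3*sqrt(2)/2)*(z + sqrt(2))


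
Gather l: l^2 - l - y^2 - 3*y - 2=l^2 - l - y^2 - 3*y - 2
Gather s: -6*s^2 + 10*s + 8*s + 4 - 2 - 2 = -6*s^2 + 18*s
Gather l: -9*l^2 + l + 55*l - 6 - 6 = -9*l^2 + 56*l - 12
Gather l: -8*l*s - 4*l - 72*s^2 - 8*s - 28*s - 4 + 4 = l*(-8*s - 4) - 72*s^2 - 36*s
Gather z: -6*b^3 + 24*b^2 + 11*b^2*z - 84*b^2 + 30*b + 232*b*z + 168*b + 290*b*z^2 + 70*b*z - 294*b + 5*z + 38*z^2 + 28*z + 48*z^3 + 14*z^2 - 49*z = -6*b^3 - 60*b^2 - 96*b + 48*z^3 + z^2*(290*b + 52) + z*(11*b^2 + 302*b - 16)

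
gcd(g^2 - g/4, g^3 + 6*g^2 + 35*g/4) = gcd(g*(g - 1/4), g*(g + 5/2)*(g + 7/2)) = g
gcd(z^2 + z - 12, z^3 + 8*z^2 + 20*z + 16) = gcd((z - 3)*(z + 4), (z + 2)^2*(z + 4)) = z + 4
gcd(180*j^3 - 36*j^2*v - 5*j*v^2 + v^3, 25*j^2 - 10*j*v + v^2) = -5*j + v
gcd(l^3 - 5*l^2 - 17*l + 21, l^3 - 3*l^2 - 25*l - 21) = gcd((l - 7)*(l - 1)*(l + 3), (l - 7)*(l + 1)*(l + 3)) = l^2 - 4*l - 21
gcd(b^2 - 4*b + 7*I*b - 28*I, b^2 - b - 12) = b - 4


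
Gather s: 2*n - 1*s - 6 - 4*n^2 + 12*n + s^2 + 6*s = -4*n^2 + 14*n + s^2 + 5*s - 6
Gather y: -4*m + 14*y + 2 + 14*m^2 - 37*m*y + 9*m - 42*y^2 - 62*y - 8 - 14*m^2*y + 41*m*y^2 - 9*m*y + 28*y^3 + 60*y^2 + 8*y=14*m^2 + 5*m + 28*y^3 + y^2*(41*m + 18) + y*(-14*m^2 - 46*m - 40) - 6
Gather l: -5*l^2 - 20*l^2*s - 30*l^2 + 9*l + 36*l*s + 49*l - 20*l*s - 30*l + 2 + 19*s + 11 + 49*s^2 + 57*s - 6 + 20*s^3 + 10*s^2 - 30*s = l^2*(-20*s - 35) + l*(16*s + 28) + 20*s^3 + 59*s^2 + 46*s + 7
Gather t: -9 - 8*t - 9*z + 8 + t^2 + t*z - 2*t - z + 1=t^2 + t*(z - 10) - 10*z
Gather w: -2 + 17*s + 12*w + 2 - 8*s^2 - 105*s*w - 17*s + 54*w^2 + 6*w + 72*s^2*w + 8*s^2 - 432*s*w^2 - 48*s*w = w^2*(54 - 432*s) + w*(72*s^2 - 153*s + 18)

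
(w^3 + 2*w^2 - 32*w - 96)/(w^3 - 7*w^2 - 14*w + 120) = (w + 4)/(w - 5)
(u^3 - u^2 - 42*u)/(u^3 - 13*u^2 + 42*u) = (u + 6)/(u - 6)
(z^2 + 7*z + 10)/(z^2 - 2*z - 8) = (z + 5)/(z - 4)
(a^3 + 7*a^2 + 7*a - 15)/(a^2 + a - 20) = (a^2 + 2*a - 3)/(a - 4)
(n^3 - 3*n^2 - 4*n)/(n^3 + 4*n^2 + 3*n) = (n - 4)/(n + 3)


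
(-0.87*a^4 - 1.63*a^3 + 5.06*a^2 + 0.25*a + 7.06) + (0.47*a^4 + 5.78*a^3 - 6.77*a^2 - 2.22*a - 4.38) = -0.4*a^4 + 4.15*a^3 - 1.71*a^2 - 1.97*a + 2.68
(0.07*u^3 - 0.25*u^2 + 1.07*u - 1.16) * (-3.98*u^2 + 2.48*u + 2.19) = -0.2786*u^5 + 1.1686*u^4 - 4.7253*u^3 + 6.7229*u^2 - 0.5335*u - 2.5404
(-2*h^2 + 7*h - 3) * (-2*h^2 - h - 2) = 4*h^4 - 12*h^3 + 3*h^2 - 11*h + 6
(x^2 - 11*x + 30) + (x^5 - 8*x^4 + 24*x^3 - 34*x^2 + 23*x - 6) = x^5 - 8*x^4 + 24*x^3 - 33*x^2 + 12*x + 24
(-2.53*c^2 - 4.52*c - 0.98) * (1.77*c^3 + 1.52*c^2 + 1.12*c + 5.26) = -4.4781*c^5 - 11.846*c^4 - 11.4386*c^3 - 19.8598*c^2 - 24.8728*c - 5.1548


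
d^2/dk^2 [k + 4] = 0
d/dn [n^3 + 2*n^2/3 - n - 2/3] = 3*n^2 + 4*n/3 - 1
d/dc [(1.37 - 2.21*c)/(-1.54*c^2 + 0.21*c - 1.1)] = (-3.4034*c^2 + 4.2196*c + 2.1433)/(2.3716*c^4 - 0.6468*c^3 + 3.4321*c^2 - 0.462*c + 1.21)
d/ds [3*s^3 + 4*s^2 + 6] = s*(9*s + 8)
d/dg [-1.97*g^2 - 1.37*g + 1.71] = -3.94*g - 1.37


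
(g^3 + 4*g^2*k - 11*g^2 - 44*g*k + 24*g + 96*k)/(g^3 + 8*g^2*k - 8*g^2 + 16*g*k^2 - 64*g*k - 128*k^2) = (g - 3)/(g + 4*k)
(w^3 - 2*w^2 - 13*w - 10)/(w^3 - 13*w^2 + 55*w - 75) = (w^2 + 3*w + 2)/(w^2 - 8*w + 15)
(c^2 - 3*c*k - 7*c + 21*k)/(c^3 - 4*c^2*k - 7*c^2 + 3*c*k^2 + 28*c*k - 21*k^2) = 1/(c - k)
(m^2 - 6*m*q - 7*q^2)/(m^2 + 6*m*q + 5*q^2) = (m - 7*q)/(m + 5*q)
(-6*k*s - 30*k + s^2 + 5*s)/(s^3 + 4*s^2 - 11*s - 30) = (-6*k + s)/(s^2 - s - 6)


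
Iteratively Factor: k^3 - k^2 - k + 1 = (k + 1)*(k^2 - 2*k + 1) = (k - 1)*(k + 1)*(k - 1)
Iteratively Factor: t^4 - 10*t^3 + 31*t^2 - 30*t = (t - 2)*(t^3 - 8*t^2 + 15*t) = (t - 5)*(t - 2)*(t^2 - 3*t) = (t - 5)*(t - 3)*(t - 2)*(t)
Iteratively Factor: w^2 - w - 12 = (w - 4)*(w + 3)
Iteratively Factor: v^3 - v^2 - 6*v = (v - 3)*(v^2 + 2*v) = v*(v - 3)*(v + 2)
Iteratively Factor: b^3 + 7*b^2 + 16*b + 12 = (b + 3)*(b^2 + 4*b + 4) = (b + 2)*(b + 3)*(b + 2)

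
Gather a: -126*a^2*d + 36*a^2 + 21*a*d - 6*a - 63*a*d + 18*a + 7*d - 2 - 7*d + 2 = a^2*(36 - 126*d) + a*(12 - 42*d)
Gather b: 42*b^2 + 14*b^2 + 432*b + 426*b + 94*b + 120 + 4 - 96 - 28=56*b^2 + 952*b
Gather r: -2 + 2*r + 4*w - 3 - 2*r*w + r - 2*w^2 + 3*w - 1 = r*(3 - 2*w) - 2*w^2 + 7*w - 6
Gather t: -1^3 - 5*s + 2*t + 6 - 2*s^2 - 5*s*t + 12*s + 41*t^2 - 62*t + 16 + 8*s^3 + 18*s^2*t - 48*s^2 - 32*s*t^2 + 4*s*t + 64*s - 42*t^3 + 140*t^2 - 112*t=8*s^3 - 50*s^2 + 71*s - 42*t^3 + t^2*(181 - 32*s) + t*(18*s^2 - s - 172) + 21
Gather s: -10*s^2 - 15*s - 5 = -10*s^2 - 15*s - 5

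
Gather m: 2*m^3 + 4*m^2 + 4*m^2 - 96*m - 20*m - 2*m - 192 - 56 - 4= 2*m^3 + 8*m^2 - 118*m - 252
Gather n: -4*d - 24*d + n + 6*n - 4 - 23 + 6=-28*d + 7*n - 21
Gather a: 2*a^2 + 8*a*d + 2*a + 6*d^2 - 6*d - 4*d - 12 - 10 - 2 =2*a^2 + a*(8*d + 2) + 6*d^2 - 10*d - 24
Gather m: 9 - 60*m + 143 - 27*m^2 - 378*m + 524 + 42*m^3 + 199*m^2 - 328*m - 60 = 42*m^3 + 172*m^2 - 766*m + 616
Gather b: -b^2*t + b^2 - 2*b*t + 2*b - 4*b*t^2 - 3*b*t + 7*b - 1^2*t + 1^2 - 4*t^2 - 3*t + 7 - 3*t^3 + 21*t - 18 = b^2*(1 - t) + b*(-4*t^2 - 5*t + 9) - 3*t^3 - 4*t^2 + 17*t - 10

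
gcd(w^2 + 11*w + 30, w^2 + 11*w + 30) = w^2 + 11*w + 30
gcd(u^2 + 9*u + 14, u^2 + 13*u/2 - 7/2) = u + 7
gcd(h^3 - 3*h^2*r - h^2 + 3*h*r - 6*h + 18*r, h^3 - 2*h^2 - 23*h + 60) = h - 3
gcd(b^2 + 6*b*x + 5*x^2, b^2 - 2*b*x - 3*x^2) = b + x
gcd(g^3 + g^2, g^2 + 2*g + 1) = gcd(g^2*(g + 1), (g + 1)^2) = g + 1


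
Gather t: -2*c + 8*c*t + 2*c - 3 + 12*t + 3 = t*(8*c + 12)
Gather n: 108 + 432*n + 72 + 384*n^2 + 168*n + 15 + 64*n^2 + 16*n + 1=448*n^2 + 616*n + 196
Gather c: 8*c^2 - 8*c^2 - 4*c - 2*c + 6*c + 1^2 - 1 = 0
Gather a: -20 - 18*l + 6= -18*l - 14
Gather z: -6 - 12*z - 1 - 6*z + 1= -18*z - 6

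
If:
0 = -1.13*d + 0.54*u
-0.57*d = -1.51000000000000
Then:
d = 2.65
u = 5.54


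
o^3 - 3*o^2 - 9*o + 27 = (o - 3)^2*(o + 3)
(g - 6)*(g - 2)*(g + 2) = g^3 - 6*g^2 - 4*g + 24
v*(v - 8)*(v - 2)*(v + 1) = v^4 - 9*v^3 + 6*v^2 + 16*v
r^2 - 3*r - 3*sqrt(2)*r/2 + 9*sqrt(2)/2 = (r - 3)*(r - 3*sqrt(2)/2)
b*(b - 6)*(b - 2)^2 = b^4 - 10*b^3 + 28*b^2 - 24*b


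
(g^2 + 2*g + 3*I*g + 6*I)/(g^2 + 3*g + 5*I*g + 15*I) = (g^2 + g*(2 + 3*I) + 6*I)/(g^2 + g*(3 + 5*I) + 15*I)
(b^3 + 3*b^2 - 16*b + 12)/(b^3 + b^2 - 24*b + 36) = (b - 1)/(b - 3)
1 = 1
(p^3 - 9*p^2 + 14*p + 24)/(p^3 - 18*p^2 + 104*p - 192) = (p + 1)/(p - 8)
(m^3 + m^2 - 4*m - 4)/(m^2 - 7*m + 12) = (m^3 + m^2 - 4*m - 4)/(m^2 - 7*m + 12)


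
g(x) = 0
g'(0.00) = 0.00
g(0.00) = 0.00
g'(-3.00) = 0.00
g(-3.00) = 0.00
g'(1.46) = 0.00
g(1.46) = 0.00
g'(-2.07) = 0.00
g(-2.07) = 0.00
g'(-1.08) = 0.00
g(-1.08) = 0.00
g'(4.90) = 0.00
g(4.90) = 0.00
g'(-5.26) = 0.00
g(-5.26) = 0.00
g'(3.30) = 0.00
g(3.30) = 0.00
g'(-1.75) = 0.00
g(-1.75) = 0.00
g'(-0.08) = 0.00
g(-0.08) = 0.00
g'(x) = 0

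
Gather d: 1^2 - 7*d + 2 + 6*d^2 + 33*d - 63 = 6*d^2 + 26*d - 60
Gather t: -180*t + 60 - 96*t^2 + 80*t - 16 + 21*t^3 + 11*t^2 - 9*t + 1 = 21*t^3 - 85*t^2 - 109*t + 45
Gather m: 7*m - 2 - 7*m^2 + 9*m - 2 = -7*m^2 + 16*m - 4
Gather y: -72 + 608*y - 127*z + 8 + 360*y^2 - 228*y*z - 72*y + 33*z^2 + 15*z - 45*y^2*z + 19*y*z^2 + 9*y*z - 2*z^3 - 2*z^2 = y^2*(360 - 45*z) + y*(19*z^2 - 219*z + 536) - 2*z^3 + 31*z^2 - 112*z - 64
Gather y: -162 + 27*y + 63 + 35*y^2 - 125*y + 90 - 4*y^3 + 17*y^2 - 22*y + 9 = -4*y^3 + 52*y^2 - 120*y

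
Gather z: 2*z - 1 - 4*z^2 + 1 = -4*z^2 + 2*z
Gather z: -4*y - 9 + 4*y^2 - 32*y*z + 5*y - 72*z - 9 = 4*y^2 + y + z*(-32*y - 72) - 18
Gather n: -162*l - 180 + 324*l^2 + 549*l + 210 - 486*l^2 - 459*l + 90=-162*l^2 - 72*l + 120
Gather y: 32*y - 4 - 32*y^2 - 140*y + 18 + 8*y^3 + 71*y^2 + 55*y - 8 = 8*y^3 + 39*y^2 - 53*y + 6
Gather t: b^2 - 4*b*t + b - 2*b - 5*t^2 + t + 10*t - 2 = b^2 - b - 5*t^2 + t*(11 - 4*b) - 2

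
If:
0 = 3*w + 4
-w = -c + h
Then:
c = h - 4/3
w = -4/3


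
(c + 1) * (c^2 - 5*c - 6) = c^3 - 4*c^2 - 11*c - 6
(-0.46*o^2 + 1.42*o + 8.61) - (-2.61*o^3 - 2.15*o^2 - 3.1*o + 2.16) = 2.61*o^3 + 1.69*o^2 + 4.52*o + 6.45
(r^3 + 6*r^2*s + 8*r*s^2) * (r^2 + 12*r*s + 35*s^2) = r^5 + 18*r^4*s + 115*r^3*s^2 + 306*r^2*s^3 + 280*r*s^4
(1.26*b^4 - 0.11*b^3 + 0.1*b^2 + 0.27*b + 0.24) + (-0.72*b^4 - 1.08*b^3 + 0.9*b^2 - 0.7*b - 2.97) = 0.54*b^4 - 1.19*b^3 + 1.0*b^2 - 0.43*b - 2.73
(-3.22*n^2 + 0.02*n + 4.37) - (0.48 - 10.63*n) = -3.22*n^2 + 10.65*n + 3.89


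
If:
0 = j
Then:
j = 0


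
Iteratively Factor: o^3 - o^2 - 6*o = (o)*(o^2 - o - 6) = o*(o + 2)*(o - 3)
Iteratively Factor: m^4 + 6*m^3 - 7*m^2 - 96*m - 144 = (m + 3)*(m^3 + 3*m^2 - 16*m - 48) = (m + 3)^2*(m^2 - 16) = (m + 3)^2*(m + 4)*(m - 4)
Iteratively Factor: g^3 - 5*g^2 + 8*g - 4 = (g - 2)*(g^2 - 3*g + 2) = (g - 2)*(g - 1)*(g - 2)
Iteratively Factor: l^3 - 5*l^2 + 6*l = (l - 2)*(l^2 - 3*l) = (l - 3)*(l - 2)*(l)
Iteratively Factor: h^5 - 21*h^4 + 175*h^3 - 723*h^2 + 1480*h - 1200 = (h - 5)*(h^4 - 16*h^3 + 95*h^2 - 248*h + 240) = (h - 5)*(h - 4)*(h^3 - 12*h^2 + 47*h - 60) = (h - 5)*(h - 4)^2*(h^2 - 8*h + 15) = (h - 5)^2*(h - 4)^2*(h - 3)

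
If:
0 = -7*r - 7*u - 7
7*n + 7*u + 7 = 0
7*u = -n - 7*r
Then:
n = 7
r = 7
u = -8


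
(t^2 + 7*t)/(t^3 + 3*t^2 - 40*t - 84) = t/(t^2 - 4*t - 12)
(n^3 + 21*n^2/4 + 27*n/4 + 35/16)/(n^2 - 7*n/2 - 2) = (8*n^2 + 38*n + 35)/(8*(n - 4))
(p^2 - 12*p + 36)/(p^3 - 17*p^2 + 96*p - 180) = 1/(p - 5)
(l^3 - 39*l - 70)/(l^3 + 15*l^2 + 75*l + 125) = (l^2 - 5*l - 14)/(l^2 + 10*l + 25)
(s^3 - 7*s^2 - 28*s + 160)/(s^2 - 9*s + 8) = (s^2 + s - 20)/(s - 1)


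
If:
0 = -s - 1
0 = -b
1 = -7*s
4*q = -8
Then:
No Solution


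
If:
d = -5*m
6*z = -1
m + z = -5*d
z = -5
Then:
No Solution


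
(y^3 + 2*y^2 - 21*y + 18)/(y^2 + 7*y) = (y^3 + 2*y^2 - 21*y + 18)/(y*(y + 7))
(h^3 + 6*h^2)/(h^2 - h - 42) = h^2/(h - 7)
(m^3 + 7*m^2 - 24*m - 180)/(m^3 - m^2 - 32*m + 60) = (m + 6)/(m - 2)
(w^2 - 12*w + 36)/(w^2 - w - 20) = (-w^2 + 12*w - 36)/(-w^2 + w + 20)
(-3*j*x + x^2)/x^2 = (-3*j + x)/x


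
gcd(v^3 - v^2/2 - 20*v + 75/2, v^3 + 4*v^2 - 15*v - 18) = v - 3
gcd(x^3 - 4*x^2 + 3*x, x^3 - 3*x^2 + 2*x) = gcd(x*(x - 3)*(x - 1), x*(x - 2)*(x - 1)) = x^2 - x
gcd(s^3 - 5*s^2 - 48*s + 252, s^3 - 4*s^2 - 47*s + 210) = s^2 + s - 42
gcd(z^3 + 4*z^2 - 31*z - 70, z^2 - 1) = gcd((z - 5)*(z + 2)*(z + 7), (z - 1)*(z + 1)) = 1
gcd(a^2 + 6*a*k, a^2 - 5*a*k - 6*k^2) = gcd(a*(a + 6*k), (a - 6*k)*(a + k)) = 1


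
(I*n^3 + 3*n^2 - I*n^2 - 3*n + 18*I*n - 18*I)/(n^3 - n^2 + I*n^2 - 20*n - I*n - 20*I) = (I*n^3 + n^2*(3 - I) + n*(-3 + 18*I) - 18*I)/(n^3 + n^2*(-1 + I) + n*(-20 - I) - 20*I)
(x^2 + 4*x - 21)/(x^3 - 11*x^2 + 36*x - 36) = (x + 7)/(x^2 - 8*x + 12)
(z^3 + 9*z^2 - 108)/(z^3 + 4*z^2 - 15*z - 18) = (z + 6)/(z + 1)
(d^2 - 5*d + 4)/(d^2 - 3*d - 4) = (d - 1)/(d + 1)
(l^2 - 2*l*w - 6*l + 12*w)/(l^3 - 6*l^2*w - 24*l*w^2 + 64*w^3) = (6 - l)/(-l^2 + 4*l*w + 32*w^2)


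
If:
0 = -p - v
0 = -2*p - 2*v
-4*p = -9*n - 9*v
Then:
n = -13*v/9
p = -v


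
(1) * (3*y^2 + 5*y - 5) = 3*y^2 + 5*y - 5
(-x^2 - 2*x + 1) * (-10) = 10*x^2 + 20*x - 10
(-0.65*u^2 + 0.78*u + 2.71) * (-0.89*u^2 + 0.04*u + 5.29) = 0.5785*u^4 - 0.7202*u^3 - 5.8192*u^2 + 4.2346*u + 14.3359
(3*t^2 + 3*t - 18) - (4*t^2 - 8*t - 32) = -t^2 + 11*t + 14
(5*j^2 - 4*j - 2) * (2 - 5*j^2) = -25*j^4 + 20*j^3 + 20*j^2 - 8*j - 4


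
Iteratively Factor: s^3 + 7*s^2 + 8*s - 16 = (s - 1)*(s^2 + 8*s + 16) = (s - 1)*(s + 4)*(s + 4)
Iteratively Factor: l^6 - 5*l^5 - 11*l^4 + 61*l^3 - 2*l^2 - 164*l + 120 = (l - 5)*(l^5 - 11*l^3 + 6*l^2 + 28*l - 24) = (l - 5)*(l + 2)*(l^4 - 2*l^3 - 7*l^2 + 20*l - 12) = (l - 5)*(l - 2)*(l + 2)*(l^3 - 7*l + 6) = (l - 5)*(l - 2)*(l + 2)*(l + 3)*(l^2 - 3*l + 2) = (l - 5)*(l - 2)^2*(l + 2)*(l + 3)*(l - 1)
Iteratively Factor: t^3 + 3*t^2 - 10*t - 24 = (t + 2)*(t^2 + t - 12) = (t + 2)*(t + 4)*(t - 3)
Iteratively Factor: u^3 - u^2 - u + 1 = (u - 1)*(u^2 - 1) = (u - 1)^2*(u + 1)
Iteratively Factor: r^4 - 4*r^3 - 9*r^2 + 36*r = (r)*(r^3 - 4*r^2 - 9*r + 36) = r*(r + 3)*(r^2 - 7*r + 12) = r*(r - 3)*(r + 3)*(r - 4)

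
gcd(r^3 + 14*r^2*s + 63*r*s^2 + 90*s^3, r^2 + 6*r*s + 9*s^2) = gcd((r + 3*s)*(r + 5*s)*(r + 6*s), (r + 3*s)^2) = r + 3*s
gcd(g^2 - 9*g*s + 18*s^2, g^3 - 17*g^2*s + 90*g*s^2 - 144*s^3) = g^2 - 9*g*s + 18*s^2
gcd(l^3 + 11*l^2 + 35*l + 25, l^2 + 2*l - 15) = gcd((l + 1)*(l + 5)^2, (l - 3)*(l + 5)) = l + 5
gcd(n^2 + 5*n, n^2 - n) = n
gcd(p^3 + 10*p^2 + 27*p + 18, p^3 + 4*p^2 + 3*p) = p^2 + 4*p + 3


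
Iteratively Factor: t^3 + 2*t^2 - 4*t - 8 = (t + 2)*(t^2 - 4) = (t - 2)*(t + 2)*(t + 2)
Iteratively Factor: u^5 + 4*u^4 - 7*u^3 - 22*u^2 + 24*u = (u + 3)*(u^4 + u^3 - 10*u^2 + 8*u) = u*(u + 3)*(u^3 + u^2 - 10*u + 8) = u*(u - 2)*(u + 3)*(u^2 + 3*u - 4) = u*(u - 2)*(u + 3)*(u + 4)*(u - 1)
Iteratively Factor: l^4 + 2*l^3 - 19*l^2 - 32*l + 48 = (l - 4)*(l^3 + 6*l^2 + 5*l - 12) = (l - 4)*(l + 4)*(l^2 + 2*l - 3) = (l - 4)*(l - 1)*(l + 4)*(l + 3)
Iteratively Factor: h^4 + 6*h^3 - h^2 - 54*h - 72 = (h + 2)*(h^3 + 4*h^2 - 9*h - 36) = (h - 3)*(h + 2)*(h^2 + 7*h + 12) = (h - 3)*(h + 2)*(h + 3)*(h + 4)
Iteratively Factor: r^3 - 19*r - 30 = (r + 3)*(r^2 - 3*r - 10) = (r + 2)*(r + 3)*(r - 5)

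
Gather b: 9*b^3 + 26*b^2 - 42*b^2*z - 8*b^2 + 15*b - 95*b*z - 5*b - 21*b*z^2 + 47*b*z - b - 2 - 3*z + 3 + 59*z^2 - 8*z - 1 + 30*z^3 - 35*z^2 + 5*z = 9*b^3 + b^2*(18 - 42*z) + b*(-21*z^2 - 48*z + 9) + 30*z^3 + 24*z^2 - 6*z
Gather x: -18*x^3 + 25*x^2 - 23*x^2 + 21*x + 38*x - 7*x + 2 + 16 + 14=-18*x^3 + 2*x^2 + 52*x + 32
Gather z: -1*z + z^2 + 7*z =z^2 + 6*z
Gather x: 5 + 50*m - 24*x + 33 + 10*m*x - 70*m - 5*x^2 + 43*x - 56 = -20*m - 5*x^2 + x*(10*m + 19) - 18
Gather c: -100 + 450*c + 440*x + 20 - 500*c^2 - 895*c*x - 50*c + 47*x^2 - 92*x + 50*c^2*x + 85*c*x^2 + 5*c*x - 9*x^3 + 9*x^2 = c^2*(50*x - 500) + c*(85*x^2 - 890*x + 400) - 9*x^3 + 56*x^2 + 348*x - 80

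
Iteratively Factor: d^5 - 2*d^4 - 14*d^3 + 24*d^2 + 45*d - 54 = (d - 3)*(d^4 + d^3 - 11*d^2 - 9*d + 18) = (d - 3)*(d + 2)*(d^3 - d^2 - 9*d + 9) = (d - 3)*(d + 2)*(d + 3)*(d^2 - 4*d + 3) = (d - 3)^2*(d + 2)*(d + 3)*(d - 1)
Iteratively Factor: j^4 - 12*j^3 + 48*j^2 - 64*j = (j)*(j^3 - 12*j^2 + 48*j - 64) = j*(j - 4)*(j^2 - 8*j + 16) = j*(j - 4)^2*(j - 4)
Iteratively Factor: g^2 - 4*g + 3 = (g - 1)*(g - 3)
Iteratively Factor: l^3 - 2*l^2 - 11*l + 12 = (l + 3)*(l^2 - 5*l + 4) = (l - 1)*(l + 3)*(l - 4)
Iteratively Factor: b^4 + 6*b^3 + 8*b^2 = (b)*(b^3 + 6*b^2 + 8*b) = b*(b + 2)*(b^2 + 4*b) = b^2*(b + 2)*(b + 4)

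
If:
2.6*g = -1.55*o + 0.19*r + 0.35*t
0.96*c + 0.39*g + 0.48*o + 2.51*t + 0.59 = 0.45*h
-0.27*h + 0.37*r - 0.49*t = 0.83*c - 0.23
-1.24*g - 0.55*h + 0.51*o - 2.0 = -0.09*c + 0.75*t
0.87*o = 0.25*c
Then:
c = -3.59628639314822*t - 2.08495735274772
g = 0.0917054445335623*t - 0.242606413865156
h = -3.11713181457202*t - 3.98612418791588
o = -1.03341563021501*t - 0.599125676076931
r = -9.01768458445262*t - 8.20748144194026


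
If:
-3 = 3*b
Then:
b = -1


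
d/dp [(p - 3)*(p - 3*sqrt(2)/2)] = 2*p - 3 - 3*sqrt(2)/2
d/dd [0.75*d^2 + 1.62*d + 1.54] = 1.5*d + 1.62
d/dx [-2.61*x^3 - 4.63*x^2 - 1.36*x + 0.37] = -7.83*x^2 - 9.26*x - 1.36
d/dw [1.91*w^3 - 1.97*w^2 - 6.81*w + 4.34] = 5.73*w^2 - 3.94*w - 6.81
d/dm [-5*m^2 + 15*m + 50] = 15 - 10*m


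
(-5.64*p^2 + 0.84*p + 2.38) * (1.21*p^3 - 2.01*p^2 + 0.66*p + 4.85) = -6.8244*p^5 + 12.3528*p^4 - 2.531*p^3 - 31.5834*p^2 + 5.6448*p + 11.543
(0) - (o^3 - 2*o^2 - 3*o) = -o^3 + 2*o^2 + 3*o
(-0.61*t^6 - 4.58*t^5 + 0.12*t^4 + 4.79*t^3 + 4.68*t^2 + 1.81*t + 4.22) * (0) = 0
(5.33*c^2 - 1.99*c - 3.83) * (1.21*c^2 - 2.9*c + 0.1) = 6.4493*c^4 - 17.8649*c^3 + 1.6697*c^2 + 10.908*c - 0.383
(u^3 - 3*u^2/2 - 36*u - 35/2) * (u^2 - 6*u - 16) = u^5 - 15*u^4/2 - 43*u^3 + 445*u^2/2 + 681*u + 280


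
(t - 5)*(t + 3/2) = t^2 - 7*t/2 - 15/2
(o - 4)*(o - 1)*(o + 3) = o^3 - 2*o^2 - 11*o + 12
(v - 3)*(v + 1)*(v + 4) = v^3 + 2*v^2 - 11*v - 12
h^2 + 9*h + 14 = (h + 2)*(h + 7)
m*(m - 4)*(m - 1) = m^3 - 5*m^2 + 4*m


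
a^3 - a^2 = a^2*(a - 1)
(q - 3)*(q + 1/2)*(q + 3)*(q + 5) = q^4 + 11*q^3/2 - 13*q^2/2 - 99*q/2 - 45/2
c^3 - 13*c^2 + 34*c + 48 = (c - 8)*(c - 6)*(c + 1)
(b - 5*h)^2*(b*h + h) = b^3*h - 10*b^2*h^2 + b^2*h + 25*b*h^3 - 10*b*h^2 + 25*h^3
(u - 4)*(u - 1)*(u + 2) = u^3 - 3*u^2 - 6*u + 8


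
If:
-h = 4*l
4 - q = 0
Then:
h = -4*l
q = 4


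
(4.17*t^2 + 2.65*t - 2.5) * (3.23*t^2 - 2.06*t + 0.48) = 13.4691*t^4 - 0.0306999999999995*t^3 - 11.5324*t^2 + 6.422*t - 1.2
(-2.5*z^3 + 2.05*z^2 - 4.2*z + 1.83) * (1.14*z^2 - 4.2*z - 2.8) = -2.85*z^5 + 12.837*z^4 - 6.398*z^3 + 13.9862*z^2 + 4.074*z - 5.124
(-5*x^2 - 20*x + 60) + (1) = -5*x^2 - 20*x + 61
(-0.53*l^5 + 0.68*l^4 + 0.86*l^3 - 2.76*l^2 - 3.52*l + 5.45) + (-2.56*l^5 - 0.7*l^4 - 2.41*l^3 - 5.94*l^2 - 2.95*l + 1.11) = -3.09*l^5 - 0.0199999999999999*l^4 - 1.55*l^3 - 8.7*l^2 - 6.47*l + 6.56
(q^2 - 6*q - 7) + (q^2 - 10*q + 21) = 2*q^2 - 16*q + 14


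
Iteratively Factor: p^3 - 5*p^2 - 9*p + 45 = (p + 3)*(p^2 - 8*p + 15) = (p - 3)*(p + 3)*(p - 5)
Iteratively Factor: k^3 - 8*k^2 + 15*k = (k)*(k^2 - 8*k + 15) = k*(k - 5)*(k - 3)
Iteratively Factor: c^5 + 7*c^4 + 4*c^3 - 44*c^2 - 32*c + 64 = (c + 4)*(c^4 + 3*c^3 - 8*c^2 - 12*c + 16) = (c + 2)*(c + 4)*(c^3 + c^2 - 10*c + 8) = (c - 2)*(c + 2)*(c + 4)*(c^2 + 3*c - 4) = (c - 2)*(c - 1)*(c + 2)*(c + 4)*(c + 4)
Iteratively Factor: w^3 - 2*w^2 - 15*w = (w - 5)*(w^2 + 3*w) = w*(w - 5)*(w + 3)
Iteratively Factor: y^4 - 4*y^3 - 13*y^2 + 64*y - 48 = (y - 1)*(y^3 - 3*y^2 - 16*y + 48) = (y - 1)*(y + 4)*(y^2 - 7*y + 12) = (y - 4)*(y - 1)*(y + 4)*(y - 3)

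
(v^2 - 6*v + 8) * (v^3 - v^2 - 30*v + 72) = v^5 - 7*v^4 - 16*v^3 + 244*v^2 - 672*v + 576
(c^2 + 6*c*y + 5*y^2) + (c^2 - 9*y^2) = 2*c^2 + 6*c*y - 4*y^2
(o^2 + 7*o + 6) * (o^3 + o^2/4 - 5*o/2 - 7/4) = o^5 + 29*o^4/4 + 21*o^3/4 - 71*o^2/4 - 109*o/4 - 21/2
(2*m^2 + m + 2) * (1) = 2*m^2 + m + 2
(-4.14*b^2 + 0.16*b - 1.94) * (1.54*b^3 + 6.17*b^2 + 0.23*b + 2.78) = -6.3756*b^5 - 25.2974*b^4 - 2.9526*b^3 - 23.4422*b^2 - 0.00140000000000001*b - 5.3932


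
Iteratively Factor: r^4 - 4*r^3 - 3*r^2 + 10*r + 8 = (r + 1)*(r^3 - 5*r^2 + 2*r + 8) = (r - 4)*(r + 1)*(r^2 - r - 2) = (r - 4)*(r - 2)*(r + 1)*(r + 1)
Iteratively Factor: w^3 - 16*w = (w + 4)*(w^2 - 4*w) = w*(w + 4)*(w - 4)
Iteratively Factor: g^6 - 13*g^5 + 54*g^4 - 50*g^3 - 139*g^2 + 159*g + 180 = (g - 4)*(g^5 - 9*g^4 + 18*g^3 + 22*g^2 - 51*g - 45) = (g - 4)*(g - 3)*(g^4 - 6*g^3 + 22*g + 15) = (g - 4)*(g - 3)*(g + 1)*(g^3 - 7*g^2 + 7*g + 15) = (g - 4)*(g - 3)^2*(g + 1)*(g^2 - 4*g - 5) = (g - 5)*(g - 4)*(g - 3)^2*(g + 1)*(g + 1)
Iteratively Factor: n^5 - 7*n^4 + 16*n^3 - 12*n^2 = (n - 2)*(n^4 - 5*n^3 + 6*n^2) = (n - 2)^2*(n^3 - 3*n^2) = (n - 3)*(n - 2)^2*(n^2) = n*(n - 3)*(n - 2)^2*(n)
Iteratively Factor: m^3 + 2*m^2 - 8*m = (m + 4)*(m^2 - 2*m) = (m - 2)*(m + 4)*(m)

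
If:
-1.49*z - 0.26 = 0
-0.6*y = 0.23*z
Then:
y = 0.07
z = -0.17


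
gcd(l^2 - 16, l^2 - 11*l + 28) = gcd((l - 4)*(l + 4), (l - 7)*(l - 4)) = l - 4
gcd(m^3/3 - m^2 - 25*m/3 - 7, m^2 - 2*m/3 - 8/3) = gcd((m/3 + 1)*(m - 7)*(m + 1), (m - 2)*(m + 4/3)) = 1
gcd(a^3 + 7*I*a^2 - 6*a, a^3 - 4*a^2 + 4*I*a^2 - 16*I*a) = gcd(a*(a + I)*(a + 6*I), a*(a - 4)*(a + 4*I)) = a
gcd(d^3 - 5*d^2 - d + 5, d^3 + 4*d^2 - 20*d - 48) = 1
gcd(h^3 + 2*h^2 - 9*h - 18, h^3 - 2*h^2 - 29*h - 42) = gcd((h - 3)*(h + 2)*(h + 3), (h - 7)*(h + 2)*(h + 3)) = h^2 + 5*h + 6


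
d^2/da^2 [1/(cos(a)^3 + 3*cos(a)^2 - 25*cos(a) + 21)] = ((-97*cos(a) + 24*cos(2*a) + 9*cos(3*a))*(cos(a)^3 + 3*cos(a)^2 - 25*cos(a) + 21)/4 + 2*(3*cos(a)^2 + 6*cos(a) - 25)^2*sin(a)^2)/(cos(a)^3 + 3*cos(a)^2 - 25*cos(a) + 21)^3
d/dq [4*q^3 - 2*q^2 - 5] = 4*q*(3*q - 1)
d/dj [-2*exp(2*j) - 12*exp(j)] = 4*(-exp(j) - 3)*exp(j)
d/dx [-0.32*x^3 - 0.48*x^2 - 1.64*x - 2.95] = -0.96*x^2 - 0.96*x - 1.64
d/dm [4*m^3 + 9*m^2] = 6*m*(2*m + 3)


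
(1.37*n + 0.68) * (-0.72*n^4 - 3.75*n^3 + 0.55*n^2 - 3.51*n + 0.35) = -0.9864*n^5 - 5.6271*n^4 - 1.7965*n^3 - 4.4347*n^2 - 1.9073*n + 0.238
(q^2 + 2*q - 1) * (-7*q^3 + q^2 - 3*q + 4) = -7*q^5 - 13*q^4 + 6*q^3 - 3*q^2 + 11*q - 4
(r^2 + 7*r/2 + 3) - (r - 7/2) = r^2 + 5*r/2 + 13/2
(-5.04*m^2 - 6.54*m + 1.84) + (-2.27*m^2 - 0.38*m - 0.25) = -7.31*m^2 - 6.92*m + 1.59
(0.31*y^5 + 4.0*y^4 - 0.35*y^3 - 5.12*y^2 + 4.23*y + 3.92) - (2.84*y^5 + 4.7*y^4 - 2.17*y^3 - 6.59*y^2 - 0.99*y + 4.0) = -2.53*y^5 - 0.7*y^4 + 1.82*y^3 + 1.47*y^2 + 5.22*y - 0.0800000000000001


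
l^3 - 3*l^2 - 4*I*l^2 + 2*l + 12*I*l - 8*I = (l - 2)*(l - 1)*(l - 4*I)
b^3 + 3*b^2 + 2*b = b*(b + 1)*(b + 2)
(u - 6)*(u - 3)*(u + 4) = u^3 - 5*u^2 - 18*u + 72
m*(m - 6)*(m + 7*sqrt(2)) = m^3 - 6*m^2 + 7*sqrt(2)*m^2 - 42*sqrt(2)*m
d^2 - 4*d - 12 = (d - 6)*(d + 2)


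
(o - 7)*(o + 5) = o^2 - 2*o - 35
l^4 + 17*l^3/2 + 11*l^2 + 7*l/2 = l*(l + 1/2)*(l + 1)*(l + 7)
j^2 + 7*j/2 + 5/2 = (j + 1)*(j + 5/2)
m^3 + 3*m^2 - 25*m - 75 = (m - 5)*(m + 3)*(m + 5)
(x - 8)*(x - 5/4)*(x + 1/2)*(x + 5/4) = x^4 - 15*x^3/2 - 89*x^2/16 + 375*x/32 + 25/4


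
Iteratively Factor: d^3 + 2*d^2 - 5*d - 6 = (d + 3)*(d^2 - d - 2) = (d - 2)*(d + 3)*(d + 1)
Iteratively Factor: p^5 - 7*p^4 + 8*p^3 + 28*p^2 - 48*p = (p + 2)*(p^4 - 9*p^3 + 26*p^2 - 24*p) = (p - 3)*(p + 2)*(p^3 - 6*p^2 + 8*p) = (p - 3)*(p - 2)*(p + 2)*(p^2 - 4*p) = (p - 4)*(p - 3)*(p - 2)*(p + 2)*(p)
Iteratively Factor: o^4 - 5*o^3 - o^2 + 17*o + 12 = (o - 3)*(o^3 - 2*o^2 - 7*o - 4) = (o - 3)*(o + 1)*(o^2 - 3*o - 4) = (o - 3)*(o + 1)^2*(o - 4)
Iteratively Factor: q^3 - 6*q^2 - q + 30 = (q - 5)*(q^2 - q - 6) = (q - 5)*(q + 2)*(q - 3)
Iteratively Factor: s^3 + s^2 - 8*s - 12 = (s + 2)*(s^2 - s - 6) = (s + 2)^2*(s - 3)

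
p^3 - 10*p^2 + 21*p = p*(p - 7)*(p - 3)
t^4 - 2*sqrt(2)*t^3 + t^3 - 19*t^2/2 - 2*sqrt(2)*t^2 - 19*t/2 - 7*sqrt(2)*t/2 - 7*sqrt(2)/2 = (t + 1)*(t - 7*sqrt(2)/2)*(t + sqrt(2)/2)*(t + sqrt(2))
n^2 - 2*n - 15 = (n - 5)*(n + 3)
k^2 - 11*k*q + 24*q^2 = (k - 8*q)*(k - 3*q)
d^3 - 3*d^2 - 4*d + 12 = (d - 3)*(d - 2)*(d + 2)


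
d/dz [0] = 0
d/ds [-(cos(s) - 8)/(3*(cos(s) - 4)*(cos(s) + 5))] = (sin(s)^2 + 16*cos(s) - 13)*sin(s)/(3*(cos(s) - 4)^2*(cos(s) + 5)^2)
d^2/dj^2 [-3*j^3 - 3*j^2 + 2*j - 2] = -18*j - 6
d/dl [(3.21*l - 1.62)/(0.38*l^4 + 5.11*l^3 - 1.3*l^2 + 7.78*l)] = (-3.6594*l^4 - 30.3438*l^3 + 29.0076*l^2 - 4.212*l + 12.6036)/(l^2*(0.1444*l^6 + 3.8836*l^5 + 25.1241*l^4 - 7.3732*l^3 + 81.2016*l^2 - 20.228*l + 60.5284))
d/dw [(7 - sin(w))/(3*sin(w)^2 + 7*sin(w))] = (3*cos(w) - 42/tan(w) - 49*cos(w)/sin(w)^2)/(3*sin(w) + 7)^2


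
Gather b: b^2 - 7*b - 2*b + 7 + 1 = b^2 - 9*b + 8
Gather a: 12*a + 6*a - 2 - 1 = 18*a - 3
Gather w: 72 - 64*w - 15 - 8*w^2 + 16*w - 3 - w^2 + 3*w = -9*w^2 - 45*w + 54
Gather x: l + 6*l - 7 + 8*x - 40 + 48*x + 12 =7*l + 56*x - 35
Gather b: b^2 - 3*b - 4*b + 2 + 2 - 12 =b^2 - 7*b - 8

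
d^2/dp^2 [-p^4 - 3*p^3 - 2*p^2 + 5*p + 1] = -12*p^2 - 18*p - 4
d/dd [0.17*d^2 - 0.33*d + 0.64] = 0.34*d - 0.33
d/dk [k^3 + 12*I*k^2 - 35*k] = 3*k^2 + 24*I*k - 35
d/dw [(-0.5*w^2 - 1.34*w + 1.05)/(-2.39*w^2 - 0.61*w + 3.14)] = (-2.8976*w^2 + 1.879*w - 3.5671)/(5.7121*w^4 + 2.9158*w^3 - 14.6371*w^2 - 3.8308*w + 9.8596)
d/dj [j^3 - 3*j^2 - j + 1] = 3*j^2 - 6*j - 1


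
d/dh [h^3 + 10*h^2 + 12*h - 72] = 3*h^2 + 20*h + 12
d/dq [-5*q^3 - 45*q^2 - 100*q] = -15*q^2 - 90*q - 100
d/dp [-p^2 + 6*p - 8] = 6 - 2*p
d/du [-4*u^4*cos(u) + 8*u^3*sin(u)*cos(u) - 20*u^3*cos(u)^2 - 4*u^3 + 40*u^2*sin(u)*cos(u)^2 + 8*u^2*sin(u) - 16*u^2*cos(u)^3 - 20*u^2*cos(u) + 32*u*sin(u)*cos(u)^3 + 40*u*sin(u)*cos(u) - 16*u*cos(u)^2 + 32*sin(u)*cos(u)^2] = 4*u^4*sin(u) + 20*u^3*sin(2*u) - 16*u^3*cos(u) + 8*u^3*cos(2*u) + 32*u^2*sin(u) + 12*u^2*sin(2*u) + 12*u^2*sin(3*u) + 18*u^2*cos(u) - 30*u^2*cos(2*u) + 30*u^2*cos(3*u) - 42*u^2 + 36*u*sin(u) + 16*u*sin(2*u) + 20*u*sin(3*u) - 64*u*cos(u) + 32*u*cos(2*u)^2 + 56*u*cos(2*u) - 8*u*cos(3*u) - 16*u + 28*sin(2*u) + 4*sin(4*u) + 8*cos(u) - 8*cos(2*u) + 24*cos(3*u) - 8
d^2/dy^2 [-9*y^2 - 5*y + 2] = -18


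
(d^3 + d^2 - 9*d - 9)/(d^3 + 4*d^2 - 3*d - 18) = (d^2 - 2*d - 3)/(d^2 + d - 6)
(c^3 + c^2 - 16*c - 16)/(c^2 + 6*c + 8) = (c^2 - 3*c - 4)/(c + 2)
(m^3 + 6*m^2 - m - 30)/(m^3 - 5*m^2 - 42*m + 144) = (m^3 + 6*m^2 - m - 30)/(m^3 - 5*m^2 - 42*m + 144)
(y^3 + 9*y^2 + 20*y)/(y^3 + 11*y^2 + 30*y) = (y + 4)/(y + 6)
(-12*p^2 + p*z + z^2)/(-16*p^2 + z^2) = (-3*p + z)/(-4*p + z)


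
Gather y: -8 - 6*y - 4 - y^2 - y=-y^2 - 7*y - 12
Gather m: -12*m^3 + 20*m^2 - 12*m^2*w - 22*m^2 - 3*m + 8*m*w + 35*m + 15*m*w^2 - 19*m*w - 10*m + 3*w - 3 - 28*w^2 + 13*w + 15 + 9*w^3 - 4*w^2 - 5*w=-12*m^3 + m^2*(-12*w - 2) + m*(15*w^2 - 11*w + 22) + 9*w^3 - 32*w^2 + 11*w + 12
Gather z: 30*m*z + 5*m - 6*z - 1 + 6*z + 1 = 30*m*z + 5*m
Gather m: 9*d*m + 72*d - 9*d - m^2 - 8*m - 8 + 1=63*d - m^2 + m*(9*d - 8) - 7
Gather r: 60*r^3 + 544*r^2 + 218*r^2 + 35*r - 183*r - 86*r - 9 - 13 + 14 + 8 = 60*r^3 + 762*r^2 - 234*r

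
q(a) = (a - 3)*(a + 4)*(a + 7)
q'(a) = (a - 3)*(a + 4) + (a - 3)*(a + 7) + (a + 4)*(a + 7)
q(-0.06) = -83.67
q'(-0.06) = -5.95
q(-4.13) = 2.66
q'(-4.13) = -19.91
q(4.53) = 150.48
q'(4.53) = 129.04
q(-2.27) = -43.12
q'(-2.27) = -25.86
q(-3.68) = -7.10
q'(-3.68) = -23.25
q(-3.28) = -16.82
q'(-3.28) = -25.20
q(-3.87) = -2.80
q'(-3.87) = -21.99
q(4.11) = 100.01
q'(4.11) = 111.44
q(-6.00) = 18.00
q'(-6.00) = 7.00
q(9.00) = 1248.00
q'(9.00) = 382.00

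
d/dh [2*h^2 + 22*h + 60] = 4*h + 22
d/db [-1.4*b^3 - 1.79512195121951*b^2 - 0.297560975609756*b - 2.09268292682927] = -4.2*b^2 - 3.59024390243902*b - 0.297560975609756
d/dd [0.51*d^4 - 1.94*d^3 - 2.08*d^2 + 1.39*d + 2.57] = 2.04*d^3 - 5.82*d^2 - 4.16*d + 1.39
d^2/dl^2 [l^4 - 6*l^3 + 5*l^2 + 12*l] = 12*l^2 - 36*l + 10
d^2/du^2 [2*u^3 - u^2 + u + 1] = 12*u - 2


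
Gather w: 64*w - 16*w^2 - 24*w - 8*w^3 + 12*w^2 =-8*w^3 - 4*w^2 + 40*w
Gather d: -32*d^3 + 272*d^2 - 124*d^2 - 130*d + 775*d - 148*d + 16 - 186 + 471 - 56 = -32*d^3 + 148*d^2 + 497*d + 245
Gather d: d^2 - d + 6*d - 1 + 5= d^2 + 5*d + 4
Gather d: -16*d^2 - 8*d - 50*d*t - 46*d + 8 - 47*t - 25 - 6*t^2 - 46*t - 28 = -16*d^2 + d*(-50*t - 54) - 6*t^2 - 93*t - 45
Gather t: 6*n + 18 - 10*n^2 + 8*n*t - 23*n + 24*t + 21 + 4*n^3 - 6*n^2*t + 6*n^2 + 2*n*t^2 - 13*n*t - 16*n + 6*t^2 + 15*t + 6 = 4*n^3 - 4*n^2 - 33*n + t^2*(2*n + 6) + t*(-6*n^2 - 5*n + 39) + 45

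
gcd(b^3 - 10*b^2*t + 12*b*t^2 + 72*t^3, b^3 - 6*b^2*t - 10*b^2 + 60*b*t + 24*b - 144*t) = -b + 6*t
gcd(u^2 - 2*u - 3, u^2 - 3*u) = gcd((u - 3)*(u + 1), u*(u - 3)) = u - 3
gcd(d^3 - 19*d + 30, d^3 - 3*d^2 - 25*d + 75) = d^2 + 2*d - 15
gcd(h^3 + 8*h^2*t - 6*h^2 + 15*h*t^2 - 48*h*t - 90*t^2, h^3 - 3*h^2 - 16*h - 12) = h - 6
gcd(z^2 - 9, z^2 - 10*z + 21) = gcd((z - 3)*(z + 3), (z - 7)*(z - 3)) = z - 3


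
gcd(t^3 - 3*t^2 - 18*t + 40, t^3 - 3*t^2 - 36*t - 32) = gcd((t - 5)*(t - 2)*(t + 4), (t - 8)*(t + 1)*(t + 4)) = t + 4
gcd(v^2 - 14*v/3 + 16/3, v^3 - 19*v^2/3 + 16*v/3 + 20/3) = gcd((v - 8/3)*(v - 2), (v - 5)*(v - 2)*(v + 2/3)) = v - 2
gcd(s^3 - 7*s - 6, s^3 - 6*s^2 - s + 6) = s + 1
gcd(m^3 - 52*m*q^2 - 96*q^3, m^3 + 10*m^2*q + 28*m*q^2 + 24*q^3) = m^2 + 8*m*q + 12*q^2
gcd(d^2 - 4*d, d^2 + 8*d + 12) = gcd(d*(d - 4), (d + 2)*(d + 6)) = 1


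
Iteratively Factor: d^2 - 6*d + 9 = (d - 3)*(d - 3)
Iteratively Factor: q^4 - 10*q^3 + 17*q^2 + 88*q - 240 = (q - 4)*(q^3 - 6*q^2 - 7*q + 60) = (q - 4)^2*(q^2 - 2*q - 15) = (q - 4)^2*(q + 3)*(q - 5)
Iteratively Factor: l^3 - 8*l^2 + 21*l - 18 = (l - 3)*(l^2 - 5*l + 6) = (l - 3)^2*(l - 2)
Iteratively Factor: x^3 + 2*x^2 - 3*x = (x)*(x^2 + 2*x - 3) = x*(x - 1)*(x + 3)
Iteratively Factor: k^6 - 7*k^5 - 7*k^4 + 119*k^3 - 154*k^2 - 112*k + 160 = (k + 1)*(k^5 - 8*k^4 + k^3 + 118*k^2 - 272*k + 160) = (k - 4)*(k + 1)*(k^4 - 4*k^3 - 15*k^2 + 58*k - 40) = (k - 4)*(k - 1)*(k + 1)*(k^3 - 3*k^2 - 18*k + 40) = (k - 4)*(k - 1)*(k + 1)*(k + 4)*(k^2 - 7*k + 10) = (k - 5)*(k - 4)*(k - 1)*(k + 1)*(k + 4)*(k - 2)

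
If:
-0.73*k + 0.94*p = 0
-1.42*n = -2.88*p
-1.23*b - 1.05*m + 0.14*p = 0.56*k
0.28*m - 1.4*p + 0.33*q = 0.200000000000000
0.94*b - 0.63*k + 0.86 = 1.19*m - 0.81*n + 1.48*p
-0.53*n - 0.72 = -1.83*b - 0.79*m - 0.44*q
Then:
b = -0.38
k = 2.20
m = -0.50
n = 3.46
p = 1.71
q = 8.27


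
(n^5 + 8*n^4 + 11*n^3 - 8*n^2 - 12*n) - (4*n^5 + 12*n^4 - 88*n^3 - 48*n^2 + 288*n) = -3*n^5 - 4*n^4 + 99*n^3 + 40*n^2 - 300*n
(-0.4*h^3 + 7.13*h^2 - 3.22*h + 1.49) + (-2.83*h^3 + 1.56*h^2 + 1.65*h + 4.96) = -3.23*h^3 + 8.69*h^2 - 1.57*h + 6.45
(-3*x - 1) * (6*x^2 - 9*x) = -18*x^3 + 21*x^2 + 9*x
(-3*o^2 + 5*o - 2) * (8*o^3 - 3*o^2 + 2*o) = -24*o^5 + 49*o^4 - 37*o^3 + 16*o^2 - 4*o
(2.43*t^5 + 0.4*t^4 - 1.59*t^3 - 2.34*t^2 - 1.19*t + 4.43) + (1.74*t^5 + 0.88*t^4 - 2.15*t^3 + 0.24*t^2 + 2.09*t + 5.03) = 4.17*t^5 + 1.28*t^4 - 3.74*t^3 - 2.1*t^2 + 0.9*t + 9.46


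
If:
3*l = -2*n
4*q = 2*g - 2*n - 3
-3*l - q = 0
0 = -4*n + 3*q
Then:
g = 3/2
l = 0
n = 0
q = 0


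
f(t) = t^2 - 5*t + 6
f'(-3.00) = -11.00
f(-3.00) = 30.00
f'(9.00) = 13.00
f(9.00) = 42.00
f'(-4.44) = -13.88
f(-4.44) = 47.91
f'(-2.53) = -10.06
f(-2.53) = 25.05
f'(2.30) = -0.40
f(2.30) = -0.21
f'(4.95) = 4.90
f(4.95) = 5.75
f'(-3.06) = -11.12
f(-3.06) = 30.66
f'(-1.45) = -7.90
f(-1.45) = 15.35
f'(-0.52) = -6.04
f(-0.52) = 8.87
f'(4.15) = 3.30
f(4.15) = 2.47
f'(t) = 2*t - 5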